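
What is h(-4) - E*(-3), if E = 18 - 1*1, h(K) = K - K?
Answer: 51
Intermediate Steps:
h(K) = 0
E = 17 (E = 18 - 1 = 17)
h(-4) - E*(-3) = 0 - 17*(-3) = 0 - 1*(-51) = 0 + 51 = 51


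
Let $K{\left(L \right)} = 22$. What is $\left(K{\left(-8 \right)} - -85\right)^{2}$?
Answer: $11449$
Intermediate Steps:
$\left(K{\left(-8 \right)} - -85\right)^{2} = \left(22 - -85\right)^{2} = \left(22 + 85\right)^{2} = 107^{2} = 11449$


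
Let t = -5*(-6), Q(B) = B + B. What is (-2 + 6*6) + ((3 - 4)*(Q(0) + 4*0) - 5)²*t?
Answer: 784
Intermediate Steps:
Q(B) = 2*B
t = 30
(-2 + 6*6) + ((3 - 4)*(Q(0) + 4*0) - 5)²*t = (-2 + 6*6) + ((3 - 4)*(2*0 + 4*0) - 5)²*30 = (-2 + 36) + (-(0 + 0) - 5)²*30 = 34 + (-1*0 - 5)²*30 = 34 + (0 - 5)²*30 = 34 + (-5)²*30 = 34 + 25*30 = 34 + 750 = 784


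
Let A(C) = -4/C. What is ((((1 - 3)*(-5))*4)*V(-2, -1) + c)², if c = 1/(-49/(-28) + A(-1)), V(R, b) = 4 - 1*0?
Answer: 13571856/529 ≈ 25656.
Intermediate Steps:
V(R, b) = 4 (V(R, b) = 4 + 0 = 4)
c = 4/23 (c = 1/(-49/(-28) - 4/(-1)) = 1/(-49*(-1/28) - 4*(-1)) = 1/(7/4 + 4) = 1/(23/4) = 4/23 ≈ 0.17391)
((((1 - 3)*(-5))*4)*V(-2, -1) + c)² = ((((1 - 3)*(-5))*4)*4 + 4/23)² = ((-2*(-5)*4)*4 + 4/23)² = ((10*4)*4 + 4/23)² = (40*4 + 4/23)² = (160 + 4/23)² = (3684/23)² = 13571856/529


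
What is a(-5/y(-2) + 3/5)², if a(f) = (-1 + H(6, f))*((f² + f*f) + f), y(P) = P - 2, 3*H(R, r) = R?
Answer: 3024121/40000 ≈ 75.603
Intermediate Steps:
H(R, r) = R/3
y(P) = -2 + P
a(f) = f + 2*f² (a(f) = (-1 + (⅓)*6)*((f² + f*f) + f) = (-1 + 2)*((f² + f²) + f) = 1*(2*f² + f) = 1*(f + 2*f²) = f + 2*f²)
a(-5/y(-2) + 3/5)² = ((-5/(-2 - 2) + 3/5)*(1 + 2*(-5/(-2 - 2) + 3/5)))² = ((-5/(-4) + 3*(⅕))*(1 + 2*(-5/(-4) + 3*(⅕))))² = ((-5*(-¼) + ⅗)*(1 + 2*(-5*(-¼) + ⅗)))² = ((5/4 + ⅗)*(1 + 2*(5/4 + ⅗)))² = (37*(1 + 2*(37/20))/20)² = (37*(1 + 37/10)/20)² = ((37/20)*(47/10))² = (1739/200)² = 3024121/40000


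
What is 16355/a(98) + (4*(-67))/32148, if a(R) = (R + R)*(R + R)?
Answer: 128871263/308749392 ≈ 0.41740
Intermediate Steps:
a(R) = 4*R² (a(R) = (2*R)*(2*R) = 4*R²)
16355/a(98) + (4*(-67))/32148 = 16355/((4*98²)) + (4*(-67))/32148 = 16355/((4*9604)) - 268*1/32148 = 16355/38416 - 67/8037 = 128871263/308749392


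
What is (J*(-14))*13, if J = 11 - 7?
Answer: -728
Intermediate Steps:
J = 4
(J*(-14))*13 = (4*(-14))*13 = -56*13 = -728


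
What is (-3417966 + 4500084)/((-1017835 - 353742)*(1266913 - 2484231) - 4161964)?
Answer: 541059/834820604261 ≈ 6.4811e-7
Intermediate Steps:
(-3417966 + 4500084)/((-1017835 - 353742)*(1266913 - 2484231) - 4161964) = 1082118/(-1371577*(-1217318) - 4161964) = 1082118/(1669645370486 - 4161964) = 1082118/1669641208522 = 1082118*(1/1669641208522) = 541059/834820604261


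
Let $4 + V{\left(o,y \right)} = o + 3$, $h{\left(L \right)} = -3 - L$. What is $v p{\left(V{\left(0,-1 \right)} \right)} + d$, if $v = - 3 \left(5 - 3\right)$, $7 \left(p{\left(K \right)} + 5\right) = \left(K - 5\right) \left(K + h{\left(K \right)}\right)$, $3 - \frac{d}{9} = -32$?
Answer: $\frac{2307}{7} \approx 329.57$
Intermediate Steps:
$V{\left(o,y \right)} = -1 + o$ ($V{\left(o,y \right)} = -4 + \left(o + 3\right) = -4 + \left(3 + o\right) = -1 + o$)
$d = 315$ ($d = 27 - -288 = 27 + 288 = 315$)
$p{\left(K \right)} = - \frac{20}{7} - \frac{3 K}{7}$ ($p{\left(K \right)} = -5 + \frac{\left(K - 5\right) \left(K - \left(3 + K\right)\right)}{7} = -5 + \frac{\left(-5 + K\right) \left(-3\right)}{7} = -5 + \frac{15 - 3 K}{7} = -5 - \left(- \frac{15}{7} + \frac{3 K}{7}\right) = - \frac{20}{7} - \frac{3 K}{7}$)
$v = -6$ ($v = \left(-3\right) 2 = -6$)
$v p{\left(V{\left(0,-1 \right)} \right)} + d = - 6 \left(- \frac{20}{7} - \frac{3 \left(-1 + 0\right)}{7}\right) + 315 = - 6 \left(- \frac{20}{7} - - \frac{3}{7}\right) + 315 = - 6 \left(- \frac{20}{7} + \frac{3}{7}\right) + 315 = \left(-6\right) \left(- \frac{17}{7}\right) + 315 = \frac{102}{7} + 315 = \frac{2307}{7}$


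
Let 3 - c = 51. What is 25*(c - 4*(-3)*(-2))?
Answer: -1800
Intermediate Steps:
c = -48 (c = 3 - 1*51 = 3 - 51 = -48)
25*(c - 4*(-3)*(-2)) = 25*(-48 - 4*(-3)*(-2)) = 25*(-48 + 12*(-2)) = 25*(-48 - 24) = 25*(-72) = -1800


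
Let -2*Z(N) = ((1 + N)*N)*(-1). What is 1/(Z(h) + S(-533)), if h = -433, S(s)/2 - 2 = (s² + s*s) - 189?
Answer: 1/1229510 ≈ 8.1333e-7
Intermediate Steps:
S(s) = -374 + 4*s² (S(s) = 4 + 2*((s² + s*s) - 189) = 4 + 2*((s² + s²) - 189) = 4 + 2*(2*s² - 189) = 4 + 2*(-189 + 2*s²) = 4 + (-378 + 4*s²) = -374 + 4*s²)
Z(N) = N*(1 + N)/2 (Z(N) = -(1 + N)*N*(-1)/2 = -N*(1 + N)*(-1)/2 = -(-1)*N*(1 + N)/2 = N*(1 + N)/2)
1/(Z(h) + S(-533)) = 1/((½)*(-433)*(1 - 433) + (-374 + 4*(-533)²)) = 1/((½)*(-433)*(-432) + (-374 + 4*284089)) = 1/(93528 + (-374 + 1136356)) = 1/(93528 + 1135982) = 1/1229510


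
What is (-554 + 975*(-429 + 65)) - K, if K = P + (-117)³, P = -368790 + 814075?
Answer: 800874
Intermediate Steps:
P = 445285
K = -1156328 (K = 445285 + (-117)³ = 445285 - 1601613 = -1156328)
(-554 + 975*(-429 + 65)) - K = (-554 + 975*(-429 + 65)) - 1*(-1156328) = (-554 + 975*(-364)) + 1156328 = (-554 - 354900) + 1156328 = -355454 + 1156328 = 800874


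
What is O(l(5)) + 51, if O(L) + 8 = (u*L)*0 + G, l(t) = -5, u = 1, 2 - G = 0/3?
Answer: 45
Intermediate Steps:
G = 2 (G = 2 - 0/3 = 2 - 1*0 = 2 + 0 = 2)
O(L) = -6 (O(L) = -8 + ((1*L)*0 + 2) = -8 + (L*0 + 2) = -8 + (0 + 2) = -8 + 2 = -6)
O(l(5)) + 51 = -6 + 51 = 45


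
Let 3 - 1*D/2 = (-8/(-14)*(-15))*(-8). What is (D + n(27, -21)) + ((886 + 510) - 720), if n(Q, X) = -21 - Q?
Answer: 3478/7 ≈ 496.86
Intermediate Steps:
D = -918/7 (D = 6 - 2*-8/(-14)*(-15)*(-8) = 6 - 2*-8*(-1/14)*(-15)*(-8) = 6 - 2*(4/7)*(-15)*(-8) = 6 - (-120)*(-8)/7 = 6 - 2*480/7 = 6 - 960/7 = -918/7 ≈ -131.14)
(D + n(27, -21)) + ((886 + 510) - 720) = (-918/7 + (-21 - 1*27)) + ((886 + 510) - 720) = (-918/7 + (-21 - 27)) + (1396 - 720) = (-918/7 - 48) + 676 = -1254/7 + 676 = 3478/7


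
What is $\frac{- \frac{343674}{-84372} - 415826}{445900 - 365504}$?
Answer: $- \frac{5847287933}{1130528552} \approx -5.1722$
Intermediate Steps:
$\frac{- \frac{343674}{-84372} - 415826}{445900 - 365504} = \frac{\left(-343674\right) \left(- \frac{1}{84372}\right) - 415826}{80396} = \left(\frac{57279}{14062} - 415826\right) \frac{1}{80396} = \left(- \frac{5847287933}{14062}\right) \frac{1}{80396} = - \frac{5847287933}{1130528552}$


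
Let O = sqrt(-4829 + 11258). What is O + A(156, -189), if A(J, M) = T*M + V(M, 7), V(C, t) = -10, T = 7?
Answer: -1333 + sqrt(6429) ≈ -1252.8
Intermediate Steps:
A(J, M) = -10 + 7*M (A(J, M) = 7*M - 10 = -10 + 7*M)
O = sqrt(6429) ≈ 80.181
O + A(156, -189) = sqrt(6429) + (-10 + 7*(-189)) = sqrt(6429) + (-10 - 1323) = sqrt(6429) - 1333 = -1333 + sqrt(6429)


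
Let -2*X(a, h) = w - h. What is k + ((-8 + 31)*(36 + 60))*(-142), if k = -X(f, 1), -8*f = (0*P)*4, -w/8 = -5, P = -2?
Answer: -627033/2 ≈ -3.1352e+5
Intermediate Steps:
w = 40 (w = -8*(-5) = 40)
f = 0 (f = -0*(-2)*4/8 = -0*4 = -1/8*0 = 0)
X(a, h) = -20 + h/2 (X(a, h) = -(40 - h)/2 = -20 + h/2)
k = 39/2 (k = -(-20 + (1/2)*1) = -(-20 + 1/2) = -1*(-39/2) = 39/2 ≈ 19.500)
k + ((-8 + 31)*(36 + 60))*(-142) = 39/2 + ((-8 + 31)*(36 + 60))*(-142) = 39/2 + (23*96)*(-142) = 39/2 + 2208*(-142) = 39/2 - 313536 = -627033/2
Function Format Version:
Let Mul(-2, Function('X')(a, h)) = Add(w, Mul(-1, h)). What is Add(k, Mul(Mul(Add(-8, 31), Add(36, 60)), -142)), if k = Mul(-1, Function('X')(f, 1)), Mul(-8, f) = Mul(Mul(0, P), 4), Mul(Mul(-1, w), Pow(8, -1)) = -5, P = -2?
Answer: Rational(-627033, 2) ≈ -3.1352e+5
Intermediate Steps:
w = 40 (w = Mul(-8, -5) = 40)
f = 0 (f = Mul(Rational(-1, 8), Mul(Mul(0, -2), 4)) = Mul(Rational(-1, 8), Mul(0, 4)) = Mul(Rational(-1, 8), 0) = 0)
Function('X')(a, h) = Add(-20, Mul(Rational(1, 2), h)) (Function('X')(a, h) = Mul(Rational(-1, 2), Add(40, Mul(-1, h))) = Add(-20, Mul(Rational(1, 2), h)))
k = Rational(39, 2) (k = Mul(-1, Add(-20, Mul(Rational(1, 2), 1))) = Mul(-1, Add(-20, Rational(1, 2))) = Mul(-1, Rational(-39, 2)) = Rational(39, 2) ≈ 19.500)
Add(k, Mul(Mul(Add(-8, 31), Add(36, 60)), -142)) = Add(Rational(39, 2), Mul(Mul(Add(-8, 31), Add(36, 60)), -142)) = Add(Rational(39, 2), Mul(Mul(23, 96), -142)) = Add(Rational(39, 2), Mul(2208, -142)) = Add(Rational(39, 2), -313536) = Rational(-627033, 2)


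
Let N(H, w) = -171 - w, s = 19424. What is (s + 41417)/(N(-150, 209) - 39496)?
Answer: -60841/39876 ≈ -1.5258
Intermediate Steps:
(s + 41417)/(N(-150, 209) - 39496) = (19424 + 41417)/((-171 - 1*209) - 39496) = 60841/((-171 - 209) - 39496) = 60841/(-380 - 39496) = 60841/(-39876) = 60841*(-1/39876) = -60841/39876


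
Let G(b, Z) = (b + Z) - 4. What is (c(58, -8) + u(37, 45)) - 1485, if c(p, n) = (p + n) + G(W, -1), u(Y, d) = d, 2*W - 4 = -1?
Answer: -2787/2 ≈ -1393.5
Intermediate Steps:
W = 3/2 (W = 2 + (1/2)*(-1) = 2 - 1/2 = 3/2 ≈ 1.5000)
G(b, Z) = -4 + Z + b (G(b, Z) = (Z + b) - 4 = -4 + Z + b)
c(p, n) = -7/2 + n + p (c(p, n) = (p + n) + (-4 - 1 + 3/2) = (n + p) - 7/2 = -7/2 + n + p)
(c(58, -8) + u(37, 45)) - 1485 = ((-7/2 - 8 + 58) + 45) - 1485 = (93/2 + 45) - 1485 = 183/2 - 1485 = -2787/2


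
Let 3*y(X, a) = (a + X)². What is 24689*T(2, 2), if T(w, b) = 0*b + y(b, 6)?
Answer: 1580096/3 ≈ 5.2670e+5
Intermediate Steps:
y(X, a) = (X + a)²/3 (y(X, a) = (a + X)²/3 = (X + a)²/3)
T(w, b) = (6 + b)²/3 (T(w, b) = 0*b + (b + 6)²/3 = 0 + (6 + b)²/3 = (6 + b)²/3)
24689*T(2, 2) = 24689*((6 + 2)²/3) = 24689*((⅓)*8²) = 24689*((⅓)*64) = 24689*(64/3) = 1580096/3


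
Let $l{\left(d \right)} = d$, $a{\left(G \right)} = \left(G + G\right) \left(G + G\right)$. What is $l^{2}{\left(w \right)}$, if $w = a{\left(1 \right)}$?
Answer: $16$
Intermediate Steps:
$a{\left(G \right)} = 4 G^{2}$ ($a{\left(G \right)} = 2 G 2 G = 4 G^{2}$)
$w = 4$ ($w = 4 \cdot 1^{2} = 4 \cdot 1 = 4$)
$l^{2}{\left(w \right)} = 4^{2} = 16$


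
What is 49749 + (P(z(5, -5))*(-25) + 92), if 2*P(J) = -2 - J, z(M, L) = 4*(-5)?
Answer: 49616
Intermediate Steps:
z(M, L) = -20
P(J) = -1 - J/2 (P(J) = (-2 - J)/2 = -1 - J/2)
49749 + (P(z(5, -5))*(-25) + 92) = 49749 + ((-1 - ½*(-20))*(-25) + 92) = 49749 + ((-1 + 10)*(-25) + 92) = 49749 + (9*(-25) + 92) = 49749 + (-225 + 92) = 49749 - 133 = 49616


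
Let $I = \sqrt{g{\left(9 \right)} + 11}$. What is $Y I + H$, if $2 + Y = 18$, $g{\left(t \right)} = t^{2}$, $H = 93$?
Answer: $93 + 32 \sqrt{23} \approx 246.47$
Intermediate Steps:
$I = 2 \sqrt{23}$ ($I = \sqrt{9^{2} + 11} = \sqrt{81 + 11} = \sqrt{92} = 2 \sqrt{23} \approx 9.5917$)
$Y = 16$ ($Y = -2 + 18 = 16$)
$Y I + H = 16 \cdot 2 \sqrt{23} + 93 = 32 \sqrt{23} + 93 = 93 + 32 \sqrt{23}$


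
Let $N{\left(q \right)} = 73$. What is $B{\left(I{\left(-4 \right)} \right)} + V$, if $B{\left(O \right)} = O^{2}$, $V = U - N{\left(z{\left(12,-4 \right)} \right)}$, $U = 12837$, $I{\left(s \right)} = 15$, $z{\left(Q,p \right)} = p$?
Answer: $12989$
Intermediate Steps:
$V = 12764$ ($V = 12837 - 73 = 12764$)
$B{\left(I{\left(-4 \right)} \right)} + V = 15^{2} + 12764 = 225 + 12764 = 12989$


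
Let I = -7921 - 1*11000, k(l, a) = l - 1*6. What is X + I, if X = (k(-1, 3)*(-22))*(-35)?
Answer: -24311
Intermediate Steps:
k(l, a) = -6 + l (k(l, a) = l - 6 = -6 + l)
X = -5390 (X = ((-6 - 1)*(-22))*(-35) = -7*(-22)*(-35) = 154*(-35) = -5390)
I = -18921 (I = -7921 - 11000 = -18921)
X + I = -5390 - 18921 = -24311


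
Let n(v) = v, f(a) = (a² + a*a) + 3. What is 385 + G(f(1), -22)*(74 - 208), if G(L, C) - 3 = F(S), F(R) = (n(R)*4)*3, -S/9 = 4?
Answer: 57871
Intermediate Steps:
S = -36 (S = -9*4 = -36)
f(a) = 3 + 2*a² (f(a) = (a² + a²) + 3 = 2*a² + 3 = 3 + 2*a²)
F(R) = 12*R (F(R) = (R*4)*3 = (4*R)*3 = 12*R)
G(L, C) = -429 (G(L, C) = 3 + 12*(-36) = 3 - 432 = -429)
385 + G(f(1), -22)*(74 - 208) = 385 - 429*(74 - 208) = 385 - 429*(-134) = 385 + 57486 = 57871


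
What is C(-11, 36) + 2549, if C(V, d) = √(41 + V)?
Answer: 2549 + √30 ≈ 2554.5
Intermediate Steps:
C(-11, 36) + 2549 = √(41 - 11) + 2549 = √30 + 2549 = 2549 + √30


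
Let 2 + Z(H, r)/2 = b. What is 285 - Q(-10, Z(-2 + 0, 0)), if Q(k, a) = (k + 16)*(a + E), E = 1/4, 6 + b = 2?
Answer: 711/2 ≈ 355.50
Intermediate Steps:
b = -4 (b = -6 + 2 = -4)
E = ¼ ≈ 0.25000
Z(H, r) = -12 (Z(H, r) = -4 + 2*(-4) = -4 - 8 = -12)
Q(k, a) = (16 + k)*(¼ + a) (Q(k, a) = (k + 16)*(a + ¼) = (16 + k)*(¼ + a))
285 - Q(-10, Z(-2 + 0, 0)) = 285 - (4 + 16*(-12) + (¼)*(-10) - 12*(-10)) = 285 - (4 - 192 - 5/2 + 120) = 285 - 1*(-141/2) = 285 + 141/2 = 711/2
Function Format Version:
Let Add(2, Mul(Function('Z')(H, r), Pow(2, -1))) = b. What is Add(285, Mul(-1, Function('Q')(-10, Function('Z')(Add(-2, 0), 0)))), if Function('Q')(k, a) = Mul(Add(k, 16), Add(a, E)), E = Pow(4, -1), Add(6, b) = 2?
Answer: Rational(711, 2) ≈ 355.50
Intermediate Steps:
b = -4 (b = Add(-6, 2) = -4)
E = Rational(1, 4) ≈ 0.25000
Function('Z')(H, r) = -12 (Function('Z')(H, r) = Add(-4, Mul(2, -4)) = Add(-4, -8) = -12)
Function('Q')(k, a) = Mul(Add(16, k), Add(Rational(1, 4), a)) (Function('Q')(k, a) = Mul(Add(k, 16), Add(a, Rational(1, 4))) = Mul(Add(16, k), Add(Rational(1, 4), a)))
Add(285, Mul(-1, Function('Q')(-10, Function('Z')(Add(-2, 0), 0)))) = Add(285, Mul(-1, Add(4, Mul(16, -12), Mul(Rational(1, 4), -10), Mul(-12, -10)))) = Add(285, Mul(-1, Add(4, -192, Rational(-5, 2), 120))) = Add(285, Mul(-1, Rational(-141, 2))) = Add(285, Rational(141, 2)) = Rational(711, 2)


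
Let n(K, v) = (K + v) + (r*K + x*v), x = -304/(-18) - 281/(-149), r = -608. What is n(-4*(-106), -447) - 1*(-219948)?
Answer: -138778/3 ≈ -46259.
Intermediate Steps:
x = 25177/1341 (x = -304*(-1/18) - 281*(-1/149) = 152/9 + 281/149 = 25177/1341 ≈ 18.775)
n(K, v) = -607*K + 26518*v/1341 (n(K, v) = (K + v) + (-608*K + 25177*v/1341) = -607*K + 26518*v/1341)
n(-4*(-106), -447) - 1*(-219948) = (-(-2428)*(-106) + (26518/1341)*(-447)) - 1*(-219948) = (-607*424 - 26518/3) + 219948 = (-257368 - 26518/3) + 219948 = -798622/3 + 219948 = -138778/3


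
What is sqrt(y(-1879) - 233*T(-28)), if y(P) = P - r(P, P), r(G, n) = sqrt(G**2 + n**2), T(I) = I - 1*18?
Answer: sqrt(8839 - 1879*sqrt(2)) ≈ 78.624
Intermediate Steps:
T(I) = -18 + I (T(I) = I - 18 = -18 + I)
y(P) = P - sqrt(2)*sqrt(P**2) (y(P) = P - sqrt(P**2 + P**2) = P - sqrt(2*P**2) = P - sqrt(2)*sqrt(P**2))
sqrt(y(-1879) - 233*T(-28)) = sqrt((-1879 - sqrt(2)*sqrt((-1879)**2)) - 233*(-18 - 28)) = sqrt((-1879 - sqrt(2)*sqrt(3530641)) - 233*(-46)) = sqrt((-1879 - 1*sqrt(2)*1879) + 10718) = sqrt((-1879 - 1879*sqrt(2)) + 10718) = sqrt(8839 - 1879*sqrt(2))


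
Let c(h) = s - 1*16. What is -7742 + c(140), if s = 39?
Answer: -7719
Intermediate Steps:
c(h) = 23 (c(h) = 39 - 1*16 = 39 - 16 = 23)
-7742 + c(140) = -7742 + 23 = -7719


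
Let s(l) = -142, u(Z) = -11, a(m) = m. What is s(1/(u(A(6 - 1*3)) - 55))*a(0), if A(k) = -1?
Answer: 0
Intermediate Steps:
s(1/(u(A(6 - 1*3)) - 55))*a(0) = -142*0 = 0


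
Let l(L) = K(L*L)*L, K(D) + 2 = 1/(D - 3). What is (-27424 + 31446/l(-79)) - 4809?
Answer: -31570267177/985525 ≈ -32034.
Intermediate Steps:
K(D) = -2 + 1/(-3 + D) (K(D) = -2 + 1/(D - 3) = -2 + 1/(-3 + D))
l(L) = L*(7 - 2*L²)/(-3 + L²) (l(L) = ((7 - 2*L*L)/(-3 + L*L))*L = ((7 - 2*L²)/(-3 + L²))*L = L*(7 - 2*L²)/(-3 + L²))
(-27424 + 31446/l(-79)) - 4809 = (-27424 + 31446/((-79*(7 - 2*(-79)²)/(-3 + (-79)²)))) - 4809 = (-27424 + 31446/((-79*(7 - 2*6241)/(-3 + 6241)))) - 4809 = (-27424 + 31446/((-79*(7 - 12482)/6238))) - 4809 = (-27424 + 31446/((-79*1/6238*(-12475)))) - 4809 = (-27424 + 31446/(985525/6238)) - 4809 = (-27424 + 31446*(6238/985525)) - 4809 = (-27424 + 196160148/985525) - 4809 = -26830877452/985525 - 4809 = -31570267177/985525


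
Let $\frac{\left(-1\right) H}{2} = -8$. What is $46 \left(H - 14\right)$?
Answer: $92$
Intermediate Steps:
$H = 16$ ($H = \left(-2\right) \left(-8\right) = 16$)
$46 \left(H - 14\right) = 46 \left(16 - 14\right) = 46 \cdot 2 = 92$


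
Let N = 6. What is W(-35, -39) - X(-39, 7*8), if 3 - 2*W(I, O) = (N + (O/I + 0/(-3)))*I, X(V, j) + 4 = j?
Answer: 74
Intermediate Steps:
X(V, j) = -4 + j
W(I, O) = 3/2 - I*(6 + O/I)/2 (W(I, O) = 3/2 - (6 + (O/I + 0/(-3)))*I/2 = 3/2 - (6 + (O/I + 0*(-⅓)))*I/2 = 3/2 - (6 + (O/I + 0))*I/2 = 3/2 - (6 + O/I)*I/2 = 3/2 - I*(6 + O/I)/2)
W(-35, -39) - X(-39, 7*8) = (3/2 - 3*(-35) - ½*(-39)) - (-4 + 7*8) = (3/2 + 105 + 39/2) - (-4 + 56) = 126 - 1*52 = 126 - 52 = 74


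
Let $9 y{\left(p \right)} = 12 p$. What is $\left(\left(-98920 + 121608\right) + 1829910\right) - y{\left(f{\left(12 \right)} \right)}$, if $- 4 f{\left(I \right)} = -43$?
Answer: $\frac{5557751}{3} \approx 1.8526 \cdot 10^{6}$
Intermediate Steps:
$f{\left(I \right)} = \frac{43}{4}$ ($f{\left(I \right)} = \left(- \frac{1}{4}\right) \left(-43\right) = \frac{43}{4}$)
$y{\left(p \right)} = \frac{4 p}{3}$ ($y{\left(p \right)} = \frac{12 p}{9} = \frac{4 p}{3}$)
$\left(\left(-98920 + 121608\right) + 1829910\right) - y{\left(f{\left(12 \right)} \right)} = \left(\left(-98920 + 121608\right) + 1829910\right) - \frac{4}{3} \cdot \frac{43}{4} = \left(22688 + 1829910\right) - \frac{43}{3} = 1852598 - \frac{43}{3} = \frac{5557751}{3}$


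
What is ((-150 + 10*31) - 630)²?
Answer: 220900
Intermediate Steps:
((-150 + 10*31) - 630)² = ((-150 + 310) - 630)² = (160 - 630)² = (-470)² = 220900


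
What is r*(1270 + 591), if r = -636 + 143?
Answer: -917473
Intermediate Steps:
r = -493
r*(1270 + 591) = -493*(1270 + 591) = -493*1861 = -917473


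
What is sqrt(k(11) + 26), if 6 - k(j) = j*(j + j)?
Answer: I*sqrt(210) ≈ 14.491*I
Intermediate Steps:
k(j) = 6 - 2*j**2 (k(j) = 6 - j*(j + j) = 6 - j*2*j = 6 - 2*j**2)
sqrt(k(11) + 26) = sqrt((6 - 2*11**2) + 26) = sqrt((6 - 2*121) + 26) = sqrt((6 - 242) + 26) = sqrt(-236 + 26) = sqrt(-210) = I*sqrt(210)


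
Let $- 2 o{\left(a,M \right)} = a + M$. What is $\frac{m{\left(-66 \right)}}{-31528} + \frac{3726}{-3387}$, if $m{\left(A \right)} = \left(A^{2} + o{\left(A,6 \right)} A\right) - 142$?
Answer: $- \frac{20839981}{17797556} \approx -1.1709$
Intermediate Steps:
$o{\left(a,M \right)} = - \frac{M}{2} - \frac{a}{2}$ ($o{\left(a,M \right)} = - \frac{a + M}{2} = - \frac{M + a}{2} = - \frac{M}{2} - \frac{a}{2}$)
$m{\left(A \right)} = -142 + A^{2} + A \left(-3 - \frac{A}{2}\right)$ ($m{\left(A \right)} = \left(A^{2} + \left(\left(- \frac{1}{2}\right) 6 - \frac{A}{2}\right) A\right) - 142 = \left(A^{2} + \left(-3 - \frac{A}{2}\right) A\right) - 142 = \left(A^{2} + A \left(-3 - \frac{A}{2}\right)\right) - 142 = -142 + A^{2} + A \left(-3 - \frac{A}{2}\right)$)
$\frac{m{\left(-66 \right)}}{-31528} + \frac{3726}{-3387} = \frac{-142 + \frac{\left(-66\right)^{2}}{2} - -198}{-31528} + \frac{3726}{-3387} = \left(-142 + \frac{1}{2} \cdot 4356 + 198\right) \left(- \frac{1}{31528}\right) + 3726 \left(- \frac{1}{3387}\right) = \left(-142 + 2178 + 198\right) \left(- \frac{1}{31528}\right) - \frac{1242}{1129} = 2234 \left(- \frac{1}{31528}\right) - \frac{1242}{1129} = - \frac{1117}{15764} - \frac{1242}{1129} = - \frac{20839981}{17797556}$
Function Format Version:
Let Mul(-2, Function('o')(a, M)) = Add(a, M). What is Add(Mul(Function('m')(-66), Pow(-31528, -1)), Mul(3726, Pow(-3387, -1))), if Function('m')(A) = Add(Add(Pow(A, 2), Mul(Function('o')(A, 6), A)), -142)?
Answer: Rational(-20839981, 17797556) ≈ -1.1709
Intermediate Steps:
Function('o')(a, M) = Add(Mul(Rational(-1, 2), M), Mul(Rational(-1, 2), a)) (Function('o')(a, M) = Mul(Rational(-1, 2), Add(a, M)) = Mul(Rational(-1, 2), Add(M, a)) = Add(Mul(Rational(-1, 2), M), Mul(Rational(-1, 2), a)))
Function('m')(A) = Add(-142, Pow(A, 2), Mul(A, Add(-3, Mul(Rational(-1, 2), A)))) (Function('m')(A) = Add(Add(Pow(A, 2), Mul(Add(Mul(Rational(-1, 2), 6), Mul(Rational(-1, 2), A)), A)), -142) = Add(Add(Pow(A, 2), Mul(Add(-3, Mul(Rational(-1, 2), A)), A)), -142) = Add(Add(Pow(A, 2), Mul(A, Add(-3, Mul(Rational(-1, 2), A)))), -142) = Add(-142, Pow(A, 2), Mul(A, Add(-3, Mul(Rational(-1, 2), A)))))
Add(Mul(Function('m')(-66), Pow(-31528, -1)), Mul(3726, Pow(-3387, -1))) = Add(Mul(Add(-142, Mul(Rational(1, 2), Pow(-66, 2)), Mul(-3, -66)), Pow(-31528, -1)), Mul(3726, Pow(-3387, -1))) = Add(Mul(Add(-142, Mul(Rational(1, 2), 4356), 198), Rational(-1, 31528)), Mul(3726, Rational(-1, 3387))) = Add(Mul(Add(-142, 2178, 198), Rational(-1, 31528)), Rational(-1242, 1129)) = Add(Mul(2234, Rational(-1, 31528)), Rational(-1242, 1129)) = Add(Rational(-1117, 15764), Rational(-1242, 1129)) = Rational(-20839981, 17797556)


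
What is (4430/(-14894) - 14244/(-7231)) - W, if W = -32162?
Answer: 1731989862037/53849257 ≈ 32164.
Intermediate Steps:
(4430/(-14894) - 14244/(-7231)) - W = (4430/(-14894) - 14244/(-7231)) - 1*(-32162) = (4430*(-1/14894) - 14244*(-1/7231)) + 32162 = (-2215/7447 + 14244/7231) + 32162 = 90058403/53849257 + 32162 = 1731989862037/53849257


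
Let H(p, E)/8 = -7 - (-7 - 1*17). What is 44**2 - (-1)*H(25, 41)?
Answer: 2072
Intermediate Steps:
H(p, E) = 136 (H(p, E) = 8*(-7 - (-7 - 1*17)) = 8*(-7 - (-7 - 17)) = 8*(-7 - 1*(-24)) = 8*(-7 + 24) = 8*17 = 136)
44**2 - (-1)*H(25, 41) = 44**2 - (-1)*136 = 1936 - 1*(-136) = 1936 + 136 = 2072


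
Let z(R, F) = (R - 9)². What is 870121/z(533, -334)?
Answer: 870121/274576 ≈ 3.1690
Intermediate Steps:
z(R, F) = (-9 + R)²
870121/z(533, -334) = 870121/((-9 + 533)²) = 870121/(524²) = 870121/274576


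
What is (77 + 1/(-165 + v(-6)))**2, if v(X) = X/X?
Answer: 159441129/26896 ≈ 5928.1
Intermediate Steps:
v(X) = 1
(77 + 1/(-165 + v(-6)))**2 = (77 + 1/(-165 + 1))**2 = (77 + 1/(-164))**2 = (77 - 1/164)**2 = (12627/164)**2 = 159441129/26896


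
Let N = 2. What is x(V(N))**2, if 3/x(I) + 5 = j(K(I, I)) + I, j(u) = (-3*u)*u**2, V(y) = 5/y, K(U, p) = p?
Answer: 576/156025 ≈ 0.0036917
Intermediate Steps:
j(u) = -3*u**3
x(I) = 3/(-5 + I - 3*I**3) (x(I) = 3/(-5 + (-3*I**3 + I)) = 3/(-5 + (I - 3*I**3)) = 3/(-5 + I - 3*I**3))
x(V(N))**2 = (-3/(5 - 5/2 + 3*(5/2)**3))**2 = (-3/(5 - 5/2 + 3*(5*(1/2))**3))**2 = (-3/(5 - 1*5/2 + 3*(5/2)**3))**2 = (-3/(5 - 5/2 + 3*(125/8)))**2 = (-3/(5 - 5/2 + 375/8))**2 = (-3/395/8)**2 = (-3*8/395)**2 = (-24/395)**2 = 576/156025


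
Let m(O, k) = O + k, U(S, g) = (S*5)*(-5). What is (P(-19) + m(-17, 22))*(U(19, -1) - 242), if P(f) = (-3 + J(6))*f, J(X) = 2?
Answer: -17208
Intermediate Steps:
U(S, g) = -25*S (U(S, g) = (5*S)*(-5) = -25*S)
P(f) = -f (P(f) = (-3 + 2)*f = -f)
(P(-19) + m(-17, 22))*(U(19, -1) - 242) = (-1*(-19) + (-17 + 22))*(-25*19 - 242) = (19 + 5)*(-475 - 242) = 24*(-717) = -17208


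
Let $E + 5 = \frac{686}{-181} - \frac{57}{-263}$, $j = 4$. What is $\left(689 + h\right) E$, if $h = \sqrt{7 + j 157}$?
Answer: $- \frac{281191924}{47603} - \frac{408116 \sqrt{635}}{47603} \approx -6123.1$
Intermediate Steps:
$E = - \frac{408116}{47603}$ ($E = -5 + \left(\frac{686}{-181} - \frac{57}{-263}\right) = -5 + \left(686 \left(- \frac{1}{181}\right) - - \frac{57}{263}\right) = -5 + \left(- \frac{686}{181} + \frac{57}{263}\right) = -5 - \frac{170101}{47603} = - \frac{408116}{47603} \approx -8.5733$)
$h = \sqrt{635}$ ($h = \sqrt{7 + 4 \cdot 157} = \sqrt{7 + 628} = \sqrt{635} \approx 25.199$)
$\left(689 + h\right) E = \left(689 + \sqrt{635}\right) \left(- \frac{408116}{47603}\right) = - \frac{281191924}{47603} - \frac{408116 \sqrt{635}}{47603}$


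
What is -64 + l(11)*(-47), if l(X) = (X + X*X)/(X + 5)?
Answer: -1807/4 ≈ -451.75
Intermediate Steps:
l(X) = (X + X²)/(5 + X)
-64 + l(11)*(-47) = -64 + (11*(1 + 11)/(5 + 11))*(-47) = -64 + (11*12/16)*(-47) = -64 + (11*(1/16)*12)*(-47) = -64 + (33/4)*(-47) = -64 - 1551/4 = -1807/4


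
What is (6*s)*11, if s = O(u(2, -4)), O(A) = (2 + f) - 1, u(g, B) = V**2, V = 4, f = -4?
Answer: -198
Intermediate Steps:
u(g, B) = 16 (u(g, B) = 4**2 = 16)
O(A) = -3 (O(A) = (2 - 4) - 1 = -2 - 1 = -3)
s = -3
(6*s)*11 = (6*(-3))*11 = -18*11 = -198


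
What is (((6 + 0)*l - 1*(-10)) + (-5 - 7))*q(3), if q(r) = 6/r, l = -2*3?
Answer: -76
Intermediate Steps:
l = -6
(((6 + 0)*l - 1*(-10)) + (-5 - 7))*q(3) = (((6 + 0)*(-6) - 1*(-10)) + (-5 - 7))*(6/3) = ((6*(-6) + 10) - 12)*(6*(⅓)) = ((-36 + 10) - 12)*2 = (-26 - 12)*2 = -38*2 = -76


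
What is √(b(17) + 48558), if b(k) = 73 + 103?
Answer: 59*√14 ≈ 220.76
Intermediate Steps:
b(k) = 176
√(b(17) + 48558) = √(176 + 48558) = √48734 = 59*√14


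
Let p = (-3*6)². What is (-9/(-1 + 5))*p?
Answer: -729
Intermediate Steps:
p = 324 (p = (-18)² = 324)
(-9/(-1 + 5))*p = (-9/(-1 + 5))*324 = (-9/4)*324 = ((¼)*(-9))*324 = -9/4*324 = -729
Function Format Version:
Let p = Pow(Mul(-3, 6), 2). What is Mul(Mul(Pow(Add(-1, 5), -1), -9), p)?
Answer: -729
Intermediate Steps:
p = 324 (p = Pow(-18, 2) = 324)
Mul(Mul(Pow(Add(-1, 5), -1), -9), p) = Mul(Mul(Pow(Add(-1, 5), -1), -9), 324) = Mul(Mul(Pow(4, -1), -9), 324) = Mul(Mul(Rational(1, 4), -9), 324) = Mul(Rational(-9, 4), 324) = -729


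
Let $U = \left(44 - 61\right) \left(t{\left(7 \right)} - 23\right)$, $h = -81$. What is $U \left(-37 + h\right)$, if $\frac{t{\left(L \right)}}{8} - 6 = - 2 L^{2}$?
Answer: $-1522554$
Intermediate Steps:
$t{\left(L \right)} = 48 - 16 L^{2}$ ($t{\left(L \right)} = 48 + 8 \left(- 2 L^{2}\right) = 48 - 16 L^{2}$)
$U = 12903$ ($U = \left(44 - 61\right) \left(\left(48 - 16 \cdot 7^{2}\right) - 23\right) = - 17 \left(\left(48 - 784\right) - 23\right) = - 17 \left(-736 - 23\right) = \left(-17\right) \left(-759\right) = 12903$)
$U \left(-37 + h\right) = 12903 \left(-37 - 81\right) = 12903 \left(-118\right) = -1522554$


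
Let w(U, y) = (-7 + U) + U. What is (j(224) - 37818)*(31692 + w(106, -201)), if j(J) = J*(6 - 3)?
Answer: -1184845962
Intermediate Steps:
w(U, y) = -7 + 2*U
j(J) = 3*J (j(J) = J*3 = 3*J)
(j(224) - 37818)*(31692 + w(106, -201)) = (3*224 - 37818)*(31692 + (-7 + 2*106)) = (672 - 37818)*(31692 + (-7 + 212)) = -37146*(31692 + 205) = -37146*31897 = -1184845962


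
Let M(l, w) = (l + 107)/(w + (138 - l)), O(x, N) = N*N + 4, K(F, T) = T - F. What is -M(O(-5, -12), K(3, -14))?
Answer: 85/9 ≈ 9.4444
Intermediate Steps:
O(x, N) = 4 + N**2 (O(x, N) = N**2 + 4 = 4 + N**2)
M(l, w) = (107 + l)/(138 + w - l)
-M(O(-5, -12), K(3, -14)) = -(107 + (4 + (-12)**2))/(138 + (-14 - 1*3) - (4 + (-12)**2)) = -(107 + (4 + 144))/(138 + (-14 - 3) - (4 + 144)) = -(107 + 148)/(138 - 17 - 1*148) = -255/(138 - 17 - 148) = -255/(-27) = -(-1)*255/27 = -1*(-85/9) = 85/9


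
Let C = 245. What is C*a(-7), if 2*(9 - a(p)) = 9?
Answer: 2205/2 ≈ 1102.5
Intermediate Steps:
a(p) = 9/2 (a(p) = 9 - ½*9 = 9 - 9/2 = 9/2)
C*a(-7) = 245*(9/2) = 2205/2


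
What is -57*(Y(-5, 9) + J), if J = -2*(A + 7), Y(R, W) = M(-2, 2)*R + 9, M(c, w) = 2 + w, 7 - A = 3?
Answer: 1881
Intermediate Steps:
A = 4 (A = 7 - 1*3 = 7 - 3 = 4)
Y(R, W) = 9 + 4*R (Y(R, W) = (2 + 2)*R + 9 = 4*R + 9 = 9 + 4*R)
J = -22 (J = -2*(4 + 7) = -2*11 = -22)
-57*(Y(-5, 9) + J) = -57*((9 + 4*(-5)) - 22) = -57*((9 - 20) - 22) = -57*(-11 - 22) = -57*(-33) = 1881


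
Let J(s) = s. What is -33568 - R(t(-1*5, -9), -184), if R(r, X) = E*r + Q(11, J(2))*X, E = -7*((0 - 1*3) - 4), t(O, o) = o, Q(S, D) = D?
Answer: -32759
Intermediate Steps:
E = 49 (E = -7*((0 - 3) - 4) = -7*(-3 - 4) = -7*(-7) = 49)
R(r, X) = 2*X + 49*r (R(r, X) = 49*r + 2*X = 2*X + 49*r)
-33568 - R(t(-1*5, -9), -184) = -33568 - (2*(-184) + 49*(-9)) = -33568 - (-368 - 441) = -33568 - 1*(-809) = -33568 + 809 = -32759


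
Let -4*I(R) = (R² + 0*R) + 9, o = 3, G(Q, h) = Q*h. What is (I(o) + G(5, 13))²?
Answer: 14641/4 ≈ 3660.3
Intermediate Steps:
I(R) = -9/4 - R²/4 (I(R) = -((R² + 0*R) + 9)/4 = -((R² + 0) + 9)/4 = -(R² + 9)/4 = -(9 + R²)/4 = -9/4 - R²/4)
(I(o) + G(5, 13))² = ((-9/4 - ¼*3²) + 5*13)² = ((-9/4 - ¼*9) + 65)² = ((-9/4 - 9/4) + 65)² = (-9/2 + 65)² = (121/2)² = 14641/4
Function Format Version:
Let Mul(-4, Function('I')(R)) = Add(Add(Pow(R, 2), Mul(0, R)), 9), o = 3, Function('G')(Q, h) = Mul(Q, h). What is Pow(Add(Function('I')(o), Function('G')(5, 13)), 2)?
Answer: Rational(14641, 4) ≈ 3660.3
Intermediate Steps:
Function('I')(R) = Add(Rational(-9, 4), Mul(Rational(-1, 4), Pow(R, 2))) (Function('I')(R) = Mul(Rational(-1, 4), Add(Add(Pow(R, 2), Mul(0, R)), 9)) = Mul(Rational(-1, 4), Add(Add(Pow(R, 2), 0), 9)) = Mul(Rational(-1, 4), Add(Pow(R, 2), 9)) = Mul(Rational(-1, 4), Add(9, Pow(R, 2))) = Add(Rational(-9, 4), Mul(Rational(-1, 4), Pow(R, 2))))
Pow(Add(Function('I')(o), Function('G')(5, 13)), 2) = Pow(Add(Add(Rational(-9, 4), Mul(Rational(-1, 4), Pow(3, 2))), Mul(5, 13)), 2) = Pow(Add(Add(Rational(-9, 4), Mul(Rational(-1, 4), 9)), 65), 2) = Pow(Add(Add(Rational(-9, 4), Rational(-9, 4)), 65), 2) = Pow(Add(Rational(-9, 2), 65), 2) = Pow(Rational(121, 2), 2) = Rational(14641, 4)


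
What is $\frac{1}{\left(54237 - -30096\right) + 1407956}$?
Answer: $\frac{1}{1492289} \approx 6.7011 \cdot 10^{-7}$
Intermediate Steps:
$\frac{1}{\left(54237 - -30096\right) + 1407956} = \frac{1}{\left(54237 + 30096\right) + 1407956} = \frac{1}{84333 + 1407956} = \frac{1}{1492289}$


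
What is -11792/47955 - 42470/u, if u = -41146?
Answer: 775727609/986578215 ≈ 0.78628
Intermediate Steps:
-11792/47955 - 42470/u = -11792/47955 - 42470/(-41146) = -11792*1/47955 - 42470*(-1/41146) = -11792/47955 + 21235/20573 = 775727609/986578215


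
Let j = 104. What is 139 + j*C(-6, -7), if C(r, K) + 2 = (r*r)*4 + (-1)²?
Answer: 15011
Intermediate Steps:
C(r, K) = -1 + 4*r² (C(r, K) = -2 + ((r*r)*4 + (-1)²) = -2 + (r²*4 + 1) = -2 + (4*r² + 1) = -2 + (1 + 4*r²) = -1 + 4*r²)
139 + j*C(-6, -7) = 139 + 104*(-1 + 4*(-6)²) = 139 + 104*(-1 + 4*36) = 139 + 104*(-1 + 144) = 139 + 104*143 = 139 + 14872 = 15011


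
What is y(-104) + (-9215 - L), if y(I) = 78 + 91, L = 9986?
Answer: -19032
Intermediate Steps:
y(I) = 169
y(-104) + (-9215 - L) = 169 + (-9215 - 1*9986) = 169 + (-9215 - 9986) = 169 - 19201 = -19032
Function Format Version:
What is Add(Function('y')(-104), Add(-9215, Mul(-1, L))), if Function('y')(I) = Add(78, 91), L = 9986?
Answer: -19032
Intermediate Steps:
Function('y')(I) = 169
Add(Function('y')(-104), Add(-9215, Mul(-1, L))) = Add(169, Add(-9215, Mul(-1, 9986))) = Add(169, Add(-9215, -9986)) = Add(169, -19201) = -19032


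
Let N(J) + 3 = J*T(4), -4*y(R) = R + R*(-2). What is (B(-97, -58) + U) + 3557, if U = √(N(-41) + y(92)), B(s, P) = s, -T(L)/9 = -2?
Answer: 3460 + I*√718 ≈ 3460.0 + 26.796*I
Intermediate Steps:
y(R) = R/4 (y(R) = -(R + R*(-2))/4 = -(R - 2*R)/4 = -(-1)*R/4 = R/4)
T(L) = 18 (T(L) = -9*(-2) = 18)
N(J) = -3 + 18*J (N(J) = -3 + J*18 = -3 + 18*J)
U = I*√718 (U = √((-3 + 18*(-41)) + (¼)*92) = √((-3 - 738) + 23) = √(-741 + 23) = √(-718) = I*√718 ≈ 26.796*I)
(B(-97, -58) + U) + 3557 = (-97 + I*√718) + 3557 = 3460 + I*√718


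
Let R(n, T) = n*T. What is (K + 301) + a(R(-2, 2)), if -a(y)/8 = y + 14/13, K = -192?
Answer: 1721/13 ≈ 132.38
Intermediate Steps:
R(n, T) = T*n
a(y) = -112/13 - 8*y (a(y) = -8*(y + 14/13) = -8*(14/13 + y) = -112/13 - 8*y)
(K + 301) + a(R(-2, 2)) = (-192 + 301) + (-112/13 - 16*(-2)) = 109 + (-112/13 - 8*(-4)) = 109 + (-112/13 + 32) = 109 + 304/13 = 1721/13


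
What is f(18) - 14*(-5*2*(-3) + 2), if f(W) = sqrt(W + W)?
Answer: -442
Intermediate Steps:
f(W) = sqrt(2)*sqrt(W) (f(W) = sqrt(2*W) = sqrt(2)*sqrt(W))
f(18) - 14*(-5*2*(-3) + 2) = sqrt(2)*sqrt(18) - 14*(-5*2*(-3) + 2) = sqrt(2)*(3*sqrt(2)) - 14*(-10*(-3) + 2) = 6 - 14*(30 + 2) = 6 - 14*32 = 6 - 448 = -442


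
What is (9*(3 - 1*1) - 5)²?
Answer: 169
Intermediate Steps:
(9*(3 - 1*1) - 5)² = (9*(3 - 1) - 5)² = (9*2 - 5)² = (18 - 5)² = 13² = 169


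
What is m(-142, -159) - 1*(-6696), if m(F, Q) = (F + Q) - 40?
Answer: 6355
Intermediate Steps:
m(F, Q) = -40 + F + Q
m(-142, -159) - 1*(-6696) = (-40 - 142 - 159) - 1*(-6696) = -341 + 6696 = 6355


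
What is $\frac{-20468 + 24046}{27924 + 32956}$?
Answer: $\frac{1789}{30440} \approx 0.058771$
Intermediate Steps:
$\frac{-20468 + 24046}{27924 + 32956} = \frac{3578}{60880} = 3578 \cdot \frac{1}{60880} = \frac{1789}{30440}$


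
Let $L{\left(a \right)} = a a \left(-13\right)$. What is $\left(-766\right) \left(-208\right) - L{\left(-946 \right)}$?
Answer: $11793236$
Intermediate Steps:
$L{\left(a \right)} = - 13 a^{2}$ ($L{\left(a \right)} = a^{2} \left(-13\right) = - 13 a^{2}$)
$\left(-766\right) \left(-208\right) - L{\left(-946 \right)} = \left(-766\right) \left(-208\right) - - 13 \left(-946\right)^{2} = 159328 - \left(-13\right) 894916 = 159328 - -11633908 = 159328 + 11633908 = 11793236$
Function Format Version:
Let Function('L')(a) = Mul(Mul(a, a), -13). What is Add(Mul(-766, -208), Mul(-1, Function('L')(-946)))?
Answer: 11793236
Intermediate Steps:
Function('L')(a) = Mul(-13, Pow(a, 2)) (Function('L')(a) = Mul(Pow(a, 2), -13) = Mul(-13, Pow(a, 2)))
Add(Mul(-766, -208), Mul(-1, Function('L')(-946))) = Add(Mul(-766, -208), Mul(-1, Mul(-13, Pow(-946, 2)))) = Add(159328, Mul(-1, Mul(-13, 894916))) = Add(159328, Mul(-1, -11633908)) = Add(159328, 11633908) = 11793236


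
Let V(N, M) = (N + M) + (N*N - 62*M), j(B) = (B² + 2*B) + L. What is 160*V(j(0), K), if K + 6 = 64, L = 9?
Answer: -551680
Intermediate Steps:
K = 58 (K = -6 + 64 = 58)
j(B) = 9 + B² + 2*B (j(B) = (B² + 2*B) + 9 = 9 + B² + 2*B)
V(N, M) = N + N² - 61*M (V(N, M) = (M + N) + (N² - 62*M) = N + N² - 61*M)
160*V(j(0), K) = 160*((9 + 0² + 2*0) + (9 + 0² + 2*0)² - 61*58) = 160*((9 + 0 + 0) + (9 + 0 + 0)² - 3538) = 160*(9 + 9² - 3538) = 160*(9 + 81 - 3538) = 160*(-3448) = -551680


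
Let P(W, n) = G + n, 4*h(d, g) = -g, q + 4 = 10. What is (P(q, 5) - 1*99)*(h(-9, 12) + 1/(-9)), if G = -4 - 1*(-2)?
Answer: 896/3 ≈ 298.67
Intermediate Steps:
q = 6 (q = -4 + 10 = 6)
G = -2 (G = -4 + 2 = -2)
h(d, g) = -g/4 (h(d, g) = (-g)/4 = -g/4)
P(W, n) = -2 + n
(P(q, 5) - 1*99)*(h(-9, 12) + 1/(-9)) = ((-2 + 5) - 1*99)*(-¼*12 + 1/(-9)) = (3 - 99)*(-3 - ⅑) = -96*(-28/9) = 896/3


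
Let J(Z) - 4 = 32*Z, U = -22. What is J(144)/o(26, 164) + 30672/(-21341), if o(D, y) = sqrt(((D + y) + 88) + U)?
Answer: 24483485/85364 ≈ 286.81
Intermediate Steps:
J(Z) = 4 + 32*Z
o(D, y) = sqrt(66 + D + y) (o(D, y) = sqrt(((D + y) + 88) - 22) = sqrt((88 + D + y) - 22) = sqrt(66 + D + y))
J(144)/o(26, 164) + 30672/(-21341) = (4 + 32*144)/(sqrt(66 + 26 + 164)) + 30672/(-21341) = (4 + 4608)/(sqrt(256)) + 30672*(-1/21341) = 4612/16 - 30672/21341 = 4612*(1/16) - 30672/21341 = 1153/4 - 30672/21341 = 24483485/85364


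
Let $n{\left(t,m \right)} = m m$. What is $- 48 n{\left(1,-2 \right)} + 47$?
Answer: $-145$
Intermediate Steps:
$n{\left(t,m \right)} = m^{2}$
$- 48 n{\left(1,-2 \right)} + 47 = - 48 \left(-2\right)^{2} + 47 = \left(-48\right) 4 + 47 = -192 + 47 = -145$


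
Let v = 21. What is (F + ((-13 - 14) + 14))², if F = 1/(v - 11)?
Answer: 16641/100 ≈ 166.41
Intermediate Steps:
F = ⅒ (F = 1/(21 - 11) = 1/10 = ⅒ ≈ 0.10000)
(F + ((-13 - 14) + 14))² = (⅒ + ((-13 - 14) + 14))² = (⅒ + (-27 + 14))² = (⅒ - 13)² = (-129/10)² = 16641/100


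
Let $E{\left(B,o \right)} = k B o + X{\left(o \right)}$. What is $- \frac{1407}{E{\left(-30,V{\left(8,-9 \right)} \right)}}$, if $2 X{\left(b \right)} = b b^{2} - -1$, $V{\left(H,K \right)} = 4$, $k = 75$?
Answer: $\frac{2814}{17935} \approx 0.1569$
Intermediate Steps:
$X{\left(b \right)} = \frac{1}{2} + \frac{b^{3}}{2}$ ($X{\left(b \right)} = \frac{b b^{2} - -1}{2} = \frac{b^{3} + 1}{2} = \frac{1 + b^{3}}{2} = \frac{1}{2} + \frac{b^{3}}{2}$)
$E{\left(B,o \right)} = \frac{1}{2} + \frac{o^{3}}{2} + 75 B o$ ($E{\left(B,o \right)} = 75 B o + \left(\frac{1}{2} + \frac{o^{3}}{2}\right) = \frac{1}{2} + \frac{o^{3}}{2} + 75 B o$)
$- \frac{1407}{E{\left(-30,V{\left(8,-9 \right)} \right)}} = - \frac{1407}{\frac{1}{2} + \frac{4^{3}}{2} + 75 \left(-30\right) 4} = - \frac{1407}{\frac{1}{2} + \frac{1}{2} \cdot 64 - 9000} = - \frac{1407}{\frac{1}{2} + 32 - 9000} = - \frac{1407}{- \frac{17935}{2}} = \left(-1407\right) \left(- \frac{2}{17935}\right) = \frac{2814}{17935}$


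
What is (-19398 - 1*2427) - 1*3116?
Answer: -24941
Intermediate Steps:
(-19398 - 1*2427) - 1*3116 = (-19398 - 2427) - 3116 = -21825 - 3116 = -24941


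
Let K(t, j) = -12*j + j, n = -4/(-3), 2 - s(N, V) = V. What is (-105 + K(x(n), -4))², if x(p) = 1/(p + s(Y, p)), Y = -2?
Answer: 3721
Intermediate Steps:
s(N, V) = 2 - V
n = 4/3 (n = -4*(-⅓) = 4/3 ≈ 1.3333)
x(p) = ½ (x(p) = 1/(p + (2 - p)) = 1/2 = ½)
K(t, j) = -11*j
(-105 + K(x(n), -4))² = (-105 - 11*(-4))² = (-105 + 44)² = (-61)² = 3721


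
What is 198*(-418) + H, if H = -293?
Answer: -83057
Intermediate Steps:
198*(-418) + H = 198*(-418) - 293 = -82764 - 293 = -83057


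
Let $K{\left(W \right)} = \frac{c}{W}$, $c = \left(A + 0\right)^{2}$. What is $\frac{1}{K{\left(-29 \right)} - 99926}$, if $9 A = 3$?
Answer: $- \frac{261}{26080687} \approx -1.0007 \cdot 10^{-5}$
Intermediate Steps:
$A = \frac{1}{3}$ ($A = \frac{1}{9} \cdot 3 = \frac{1}{3} \approx 0.33333$)
$c = \frac{1}{9}$ ($c = \left(\frac{1}{3} + 0\right)^{2} = \left(\frac{1}{3}\right)^{2} = \frac{1}{9} \approx 0.11111$)
$K{\left(W \right)} = \frac{1}{9 W}$
$\frac{1}{K{\left(-29 \right)} - 99926} = \frac{1}{\frac{1}{9 \left(-29\right)} - 99926} = \frac{1}{\frac{1}{9} \left(- \frac{1}{29}\right) - 99926} = \frac{1}{- \frac{1}{261} - 99926} = \frac{1}{- \frac{26080687}{261}} = - \frac{261}{26080687}$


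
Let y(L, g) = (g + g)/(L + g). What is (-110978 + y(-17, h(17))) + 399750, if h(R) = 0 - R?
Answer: 288773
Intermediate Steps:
h(R) = -R
y(L, g) = 2*g/(L + g) (y(L, g) = (2*g)/(L + g) = 2*g/(L + g))
(-110978 + y(-17, h(17))) + 399750 = (-110978 + 2*(-1*17)/(-17 - 1*17)) + 399750 = (-110978 + 2*(-17)/(-17 - 17)) + 399750 = (-110978 + 2*(-17)/(-34)) + 399750 = (-110978 + 2*(-17)*(-1/34)) + 399750 = (-110978 + 1) + 399750 = -110977 + 399750 = 288773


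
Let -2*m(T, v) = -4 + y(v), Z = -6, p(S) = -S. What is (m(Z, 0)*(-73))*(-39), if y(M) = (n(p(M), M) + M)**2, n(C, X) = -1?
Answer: 8541/2 ≈ 4270.5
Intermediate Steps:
y(M) = (-1 + M)**2
m(T, v) = 2 - (-1 + v)**2/2 (m(T, v) = -(-4 + (-1 + v)**2)/2 = 2 - (-1 + v)**2/2)
(m(Z, 0)*(-73))*(-39) = ((2 - (-1 + 0)**2/2)*(-73))*(-39) = ((2 - 1/2*(-1)**2)*(-73))*(-39) = ((2 - 1/2*1)*(-73))*(-39) = ((2 - 1/2)*(-73))*(-39) = ((3/2)*(-73))*(-39) = -219/2*(-39) = 8541/2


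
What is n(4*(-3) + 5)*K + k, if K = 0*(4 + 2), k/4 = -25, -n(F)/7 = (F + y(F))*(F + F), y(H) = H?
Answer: -100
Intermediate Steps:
n(F) = -28*F² (n(F) = -7*(F + F)*(F + F) = -7*2*F*2*F = -28*F²)
k = -100 (k = 4*(-25) = -100)
K = 0 (K = 0*6 = 0)
n(4*(-3) + 5)*K + k = -28*(4*(-3) + 5)²*0 - 100 = -28*(-12 + 5)²*0 - 100 = -28*(-7)²*0 - 100 = -28*49*0 - 100 = -1372*0 - 100 = 0 - 100 = -100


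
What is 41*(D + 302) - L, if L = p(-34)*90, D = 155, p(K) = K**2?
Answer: -85303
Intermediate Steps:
L = 104040 (L = (-34)**2*90 = 1156*90 = 104040)
41*(D + 302) - L = 41*(155 + 302) - 1*104040 = 41*457 - 104040 = 18737 - 104040 = -85303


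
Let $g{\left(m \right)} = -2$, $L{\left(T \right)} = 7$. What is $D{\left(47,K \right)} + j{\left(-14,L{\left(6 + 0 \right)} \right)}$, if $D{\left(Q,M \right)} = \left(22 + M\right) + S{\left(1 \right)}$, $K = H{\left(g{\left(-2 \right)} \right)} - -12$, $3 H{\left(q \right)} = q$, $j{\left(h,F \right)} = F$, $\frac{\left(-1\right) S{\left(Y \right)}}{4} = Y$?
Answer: $\frac{109}{3} \approx 36.333$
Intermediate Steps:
$S{\left(Y \right)} = - 4 Y$
$H{\left(q \right)} = \frac{q}{3}$
$K = \frac{34}{3}$ ($K = \frac{1}{3} \left(-2\right) - -12 = - \frac{2}{3} + 12 = \frac{34}{3} \approx 11.333$)
$D{\left(Q,M \right)} = 18 + M$ ($D{\left(Q,M \right)} = \left(22 + M\right) - 4 = 18 + M$)
$D{\left(47,K \right)} + j{\left(-14,L{\left(6 + 0 \right)} \right)} = \left(18 + \frac{34}{3}\right) + 7 = \frac{88}{3} + 7 = \frac{109}{3}$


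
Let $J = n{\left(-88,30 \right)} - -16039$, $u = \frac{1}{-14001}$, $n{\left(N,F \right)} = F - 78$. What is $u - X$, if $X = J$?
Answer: $- \frac{223889992}{14001} \approx -15991.0$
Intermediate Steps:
$n{\left(N,F \right)} = -78 + F$
$u = - \frac{1}{14001} \approx -7.1423 \cdot 10^{-5}$
$J = 15991$ ($J = \left(-78 + 30\right) - -16039 = -48 + 16039 = 15991$)
$X = 15991$
$u - X = - \frac{1}{14001} - 15991 = - \frac{223889992}{14001}$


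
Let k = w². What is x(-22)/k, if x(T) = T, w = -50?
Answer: -11/1250 ≈ -0.0088000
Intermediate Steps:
k = 2500 (k = (-50)² = 2500)
x(-22)/k = -22/2500 = -22*1/2500 = -11/1250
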